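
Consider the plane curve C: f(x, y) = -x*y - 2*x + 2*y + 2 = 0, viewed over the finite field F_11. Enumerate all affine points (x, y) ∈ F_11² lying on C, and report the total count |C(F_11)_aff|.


Affine F_11-points: {(0, 10), (1, 0), (3, 7), (4, 8), (5, 1), (6, 3), (7, 2), (8, 5), (9, 4), (10, 6)}; count = 10.

For each of the 121 pairs (x, y) ∈ F_11², evaluate f(x, y) mod 11. Record the zeros.
  x = 0: [0↦2, 1↦4, 2↦6, 3↦8, 4↦10, 5↦1, 6↦3, 7↦5, 8↦7, 9↦9, 10↦0]  zeros at y ∈ {10}
  x = 1: [0↦0, 1↦1, 2↦2, 3↦3, 4↦4, 5↦5, 6↦6, 7↦7, 8↦8, 9↦9, 10↦10]  zeros at y ∈ {0}
  x = 2: [0↦9, 1↦9, 2↦9, 3↦9, 4↦9, 5↦9, 6↦9, 7↦9, 8↦9, 9↦9, 10↦9]  zeros at y ∈ ∅
  x = 3: [0↦7, 1↦6, 2↦5, 3↦4, 4↦3, 5↦2, 6↦1, 7↦0, 8↦10, 9↦9, 10↦8]  zeros at y ∈ {7}
  x = 4: [0↦5, 1↦3, 2↦1, 3↦10, 4↦8, 5↦6, 6↦4, 7↦2, 8↦0, 9↦9, 10↦7]  zeros at y ∈ {8}
  x = 5: [0↦3, 1↦0, 2↦8, 3↦5, 4↦2, 5↦10, 6↦7, 7↦4, 8↦1, 9↦9, 10↦6]  zeros at y ∈ {1}
  x = 6: [0↦1, 1↦8, 2↦4, 3↦0, 4↦7, 5↦3, 6↦10, 7↦6, 8↦2, 9↦9, 10↦5]  zeros at y ∈ {3}
  x = 7: [0↦10, 1↦5, 2↦0, 3↦6, 4↦1, 5↦7, 6↦2, 7↦8, 8↦3, 9↦9, 10↦4]  zeros at y ∈ {2}
  x = 8: [0↦8, 1↦2, 2↦7, 3↦1, 4↦6, 5↦0, 6↦5, 7↦10, 8↦4, 9↦9, 10↦3]  zeros at y ∈ {5}
  x = 9: [0↦6, 1↦10, 2↦3, 3↦7, 4↦0, 5↦4, 6↦8, 7↦1, 8↦5, 9↦9, 10↦2]  zeros at y ∈ {4}
  x = 10: [0↦4, 1↦7, 2↦10, 3↦2, 4↦5, 5↦8, 6↦0, 7↦3, 8↦6, 9↦9, 10↦1]  zeros at y ∈ {6}
Collecting zeros: affine points = {(0, 10), (1, 0), (3, 7), (4, 8), (5, 1), (6, 3), (7, 2), (8, 5), (9, 4), (10, 6)}.
Total count |C(F_11)_aff| = 10.


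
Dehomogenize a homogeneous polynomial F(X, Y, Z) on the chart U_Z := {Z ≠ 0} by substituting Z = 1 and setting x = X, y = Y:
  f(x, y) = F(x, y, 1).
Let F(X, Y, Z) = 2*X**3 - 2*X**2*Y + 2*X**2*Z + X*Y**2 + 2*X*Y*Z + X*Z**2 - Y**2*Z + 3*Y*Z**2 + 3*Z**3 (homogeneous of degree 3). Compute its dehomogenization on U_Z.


f(x, y) = 2*x**3 - 2*x**2*y + 2*x**2 + x*y**2 + 2*x*y + x - y**2 + 3*y + 3

On U_Z we set Z = 1. Each monomial c·X^i·Y^j·Z^k in F becomes c·x^i·y^j·1^k = c·x^i·y^j.
Substituting Z = 1: F(X, Y, 1) = 2*x**3 - 2*x**2*y + 2*x**2 + x*y**2 + 2*x*y + x - y**2 + 3*y + 3.
Note: deg(f) ≤ deg(F) = 3; strict inequality happens when F is divisible by Z (lost terms).


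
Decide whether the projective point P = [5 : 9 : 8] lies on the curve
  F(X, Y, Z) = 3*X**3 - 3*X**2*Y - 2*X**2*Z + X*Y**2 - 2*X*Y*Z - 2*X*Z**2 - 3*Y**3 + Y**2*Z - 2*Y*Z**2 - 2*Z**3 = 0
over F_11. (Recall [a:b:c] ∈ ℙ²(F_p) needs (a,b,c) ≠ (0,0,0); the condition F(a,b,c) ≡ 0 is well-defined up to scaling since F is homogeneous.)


F(5,9,8) ≡ 9 (mod 11); P is NOT on the curve.

Evaluate F(5, 9, 8) term-by-term (mod 11).
  3*X**3 ↦ 3·125·1·1 = 375
  -3*X**2*Y ↦ -3·25·9·1 = -675
  -2*X**2*Z ↦ -2·25·1·8 = -400
  X*Y**2 ↦ 1·5·81·1 = 405
  -2*X*Y*Z ↦ -2·5·9·8 = -720
  -2*X*Z**2 ↦ -2·5·1·64 = -640
  -3*Y**3 ↦ -3·1·729·1 = -2187
  Y**2*Z ↦ 1·1·81·8 = 648
  -2*Y*Z**2 ↦ -2·1·9·64 = -1152
  -2*Z**3 ↦ -2·1·1·512 = -1024
Sum: F(5, 9, 8) = (375) + (-675) + (-400) + (405) + (-720) + (-640) + (-2187) + (648) + (-1152) + (-1024) = -5370.
Reducing mod 11: -5370 ≡ 9 (mod 11).
Since F(a, b, c) ≡ 9 ≠ 0 (mod 11), P does NOT lie on the curve.


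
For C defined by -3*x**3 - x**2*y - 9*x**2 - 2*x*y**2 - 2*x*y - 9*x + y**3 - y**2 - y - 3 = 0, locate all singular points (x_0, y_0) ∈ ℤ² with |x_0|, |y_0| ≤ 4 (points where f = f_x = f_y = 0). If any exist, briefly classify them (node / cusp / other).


Singular points: {(-1, 0)}; classification: cusp.

Compute partial derivatives:
  f_x = -9*x**2 - 2*x*y - 18*x - 2*y**2 - 2*y - 9.
  f_y = -x**2 - 4*x*y - 2*x + 3*y**2 - 2*y - 1.
Scan x_0 ∈ {−4, ..., 4}. For each x_0, f_y(x_0, y) is a polynomial in y; find its integer roots y ∈ {−4, ..., 4}, then test f_x and f at those candidates.
  x = -4: f_y(-4, y) = 3*y**2 + 14*y - 9; no integer root y with |y| ≤ 4.
  x = -3: f_y(-3, y) = 3*y**2 + 10*y - 4; no integer root y with |y| ≤ 4.
  x = -2: f_y(-2, y) = 3*y**2 + 6*y - 1; no integer root y with |y| ≤ 4.
  x = -1: f_y(-1, y) = 3*y**2 + 2*y; vanishes at y ∈ {0}. (-1, 0): f_x = 0, f = 0 — SINGULAR.
  x = 0: f_y(0, y) = 3*y**2 - 2*y - 1; vanishes at y ∈ {1}. (0, 1): f_x = -13 ≠ 0.
  x = 1: f_y(1, y) = 3*y**2 - 6*y - 4; no integer root y with |y| ≤ 4.
  x = 2: f_y(2, y) = 3*y**2 - 10*y - 9; no integer root y with |y| ≤ 4.
  x = 3: f_y(3, y) = 3*y**2 - 14*y - 16; no integer root y with |y| ≤ 4.
  x = 4: f_y(4, y) = 3*y**2 - 18*y - 25; no integer root y with |y| ≤ 4.
Only singular point on the grid: (-1, 0).
Classify: substitute x = -1 + u, y = 0 + v and expand: f = -3*u**3 - u**2*v - 2*u*v**2 + v**3 + v**2.
No constant or linear terms (consistent with a singular point). Quadratic part: v**2. Cubic part: -3*u**3 - u**2*v - 2*u*v**2 + v**3.
The quadratic part v**2 is a perfect square, so there is a single (double) tangent line v = 0, i.e. y = 0. Restricting the cubic part to that line (v = 0) leaves -3*u**3 ≠ 0, so f is not divisible by v and the branch is v² ≈ 3*u**3 to lowest order — this is a cusp.
Classification: cusp.


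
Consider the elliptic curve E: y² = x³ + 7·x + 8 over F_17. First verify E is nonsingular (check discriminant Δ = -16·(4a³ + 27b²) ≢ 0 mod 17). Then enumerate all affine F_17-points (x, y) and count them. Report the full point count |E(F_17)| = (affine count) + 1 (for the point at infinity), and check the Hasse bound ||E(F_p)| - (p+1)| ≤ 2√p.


Affine points = {(0, 5), (0, 12), (1, 4), (1, 13), (2, 8), (2, 9), (4, 7), (4, 10), (5, 7), (5, 10), (7, 3), (7, 14), (8, 7), (8, 10), (9, 1), (9, 16), (12, 1), (12, 16), (13, 1), (13, 16), (16, 0)}; affine count = 21; |E(F_17)| = 22.

Discriminant check: Δ ∝ 4a³ + 27b² = 4·7³ + 27·8² = 4·343 + 27·64 ≡ 6 (mod 17). Nonzero ⇒ E is nonsingular.
For each x ∈ F_17, compute rhs = x³ + 7·x + 8 mod 17, then count y ∈ F_17 with y² ≡ rhs.
  x = 0: rhs = 8, matching y values: 5, 12 (2 points).
  x = 1: rhs = 16, matching y values: 4, 13 (2 points).
  x = 2: rhs = 13, matching y values: 8, 9 (2 points).
  x = 3: rhs = 5, matching y values: none (0 points).
  x = 4: rhs = 15, matching y values: 7, 10 (2 points).
  x = 5: rhs = 15, matching y values: 7, 10 (2 points).
  x = 6: rhs = 11, matching y values: none (0 points).
  x = 7: rhs = 9, matching y values: 3, 14 (2 points).
  x = 8: rhs = 15, matching y values: 7, 10 (2 points).
  x = 9: rhs = 1, matching y values: 1, 16 (2 points).
  x = 10: rhs = 7, matching y values: none (0 points).
  x = 11: rhs = 5, matching y values: none (0 points).
  x = 12: rhs = 1, matching y values: 1, 16 (2 points).
  x = 13: rhs = 1, matching y values: 1, 16 (2 points).
  x = 14: rhs = 11, matching y values: none (0 points).
  x = 15: rhs = 3, matching y values: none (0 points).
  x = 16: rhs = 0, matching y values: 0 (1 points).
Total affine count: 21.
Full point count |E(F_17)| = 21 + 1 = 22.
Hasse bound: |22 − (17+1)| = |4| = 4 ≤ 2√17 ≈ 8.2462 ✓.


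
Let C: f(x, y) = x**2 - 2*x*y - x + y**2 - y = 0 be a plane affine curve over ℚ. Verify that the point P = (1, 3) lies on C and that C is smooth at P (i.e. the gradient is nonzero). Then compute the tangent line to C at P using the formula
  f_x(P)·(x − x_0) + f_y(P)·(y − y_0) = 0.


Tangent line at P: -5*x + 3*y - 4 = 0.

Step 1: f(1, 3) = 0, so P lies on C.
Step 2: partial derivatives
  f_x(x, y) = 2*x - 2*y - 1, f_y(x, y) = -2*x + 2*y - 1.
  f_x(P) = -5, f_y(P) = 3 (gradient nonzero, so P is smooth).
Step 3: tangent line at P: -5·(x − 1) + 3·(y − 3) = 0.
Expanding: -5*x + 3*y - 4 = 0.


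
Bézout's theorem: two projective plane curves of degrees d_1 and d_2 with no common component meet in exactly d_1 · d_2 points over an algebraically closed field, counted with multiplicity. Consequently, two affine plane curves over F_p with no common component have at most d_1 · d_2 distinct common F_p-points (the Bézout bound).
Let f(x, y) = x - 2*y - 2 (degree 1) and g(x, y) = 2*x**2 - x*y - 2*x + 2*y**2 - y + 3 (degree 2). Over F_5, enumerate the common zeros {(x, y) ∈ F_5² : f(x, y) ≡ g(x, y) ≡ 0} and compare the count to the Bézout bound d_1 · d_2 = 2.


Common zeros: ∅; count = 0; Bézout bound = 2.

deg(f) = 1, deg(g) = 2, so Bézout bound = 2.
Scan x ∈ F_5. For each x, list the y ∈ F_5 with f(x, y) ≡ 0 and those with g(x, y) ≡ 0 (mod 5); the common zeros in that column are the intersection.
  x = 0: f ≡ 0 at y ∈ {4}; g ≡ 0 at y ∈ ∅; common: ∅.
  x = 1: f ≡ 0 at y ∈ {2}; g ≡ 0 at y ∈ {3}; common: ∅.
  x = 2: f ≡ 0 at y ∈ {0}; g ≡ 0 at y ∈ ∅; common: ∅.
  x = 3: f ≡ 0 at y ∈ {3}; g ≡ 0 at y ∈ {0, 2}; common: ∅.
  x = 4: f ≡ 0 at y ∈ {1}; g ≡ 0 at y ∈ {2, 3}; common: ∅.
Collecting: common zeros = ∅, so the count is 0.
Comparison with the Bézout bound: 0 ≤ 2 = deg(f)·deg(g), as expected for curves with no common component (the affine F_5-count falls short of the bound because intersections may lie at infinity, over extension fields, or carry multiplicity).


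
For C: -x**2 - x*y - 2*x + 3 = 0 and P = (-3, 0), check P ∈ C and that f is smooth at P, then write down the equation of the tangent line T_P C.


Tangent line at P: 4*x + 3*y + 12 = 0.

Step 1: f(-3, 0) = 0, so P lies on C.
Step 2: partial derivatives
  f_x(x, y) = -2*x - y - 2, f_y(x, y) = -x.
  f_x(P) = 4, f_y(P) = 3 (gradient nonzero, so P is smooth).
Step 3: tangent line at P: 4·(x − -3) + 3·(y − 0) = 0.
Expanding: 4*x + 3*y + 12 = 0.


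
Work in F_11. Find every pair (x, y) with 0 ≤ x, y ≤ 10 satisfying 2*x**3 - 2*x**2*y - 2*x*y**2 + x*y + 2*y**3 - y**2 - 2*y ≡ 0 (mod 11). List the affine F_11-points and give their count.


Affine F_11-points: {(0, 0), (1, 2), (1, 6), (1, 10), (2, 6), (3, 5), (3, 6), (3, 9), (4, 3), (6, 3)}; count = 10.

For each of the 121 pairs (x, y) ∈ F_11², evaluate f(x, y) mod 11. Record the zeros.
  x = 0: [0↦0, 1↦10, 2↦8, 3↦6, 4↦5, 5↦6, 6↦10, 7↦7, 8↦9, 9↦6, 10↦10]  zeros at y ∈ {0}
  x = 1: [0↦2, 1↦9, 2↦0, 3↦9, 4↦4, 5↦8, 6↦0, 7↦3, 8↦7, 9↦2, 10↦0]  zeros at y ∈ {2, 6, 10}
  x = 2: [0↦5, 1↦5, 2↦7, 3↦1, 4↦10, 5↦2, 6↦0, 7↦5, 8↦7, 9↦7, 10↦6]  zeros at y ∈ {6}
  x = 3: [0↦10, 1↦10, 2↦8, 3↦5, 4↦2, 5↦0, 6↦0, 7↦3, 8↦10, 9↦0, 10↦7]  zeros at y ∈ {5, 6, 9}
  x = 4: [0↦7, 1↦3, 2↦4, 3↦0, 4↦3, 5↦3, 6↦1, 7↦9, 8↦6, 9↦4, 10↦4]  zeros at y ∈ {3}
  x = 5: [0↦8, 1↦7, 2↦7, 3↦9, 4↦3, 5↦1, 6↦4, 7↦2, 8↦7, 9↦9, 10↦9]  zeros at y ∈ ∅
  x = 6: [0↦3, 1↦1, 2↦7, 3↦0, 4↦3, 5↦6, 6↦10, 7↦5, 8↦3, 9↦5, 10↦1]  zeros at y ∈ {3}
  x = 7: [0↦4, 1↦8, 2↦5, 3↦7, 4↦4, 5↦8, 6↦9, 7↦8, 8↦6, 9↦4, 10↦3]  zeros at y ∈ ∅
  x = 8: [0↦1, 1↦7, 2↦2, 3↦9, 4↦7, 5↦8, 6↦2, 7↦1, 8↦6, 9↦7, 10↦5]  zeros at y ∈ ∅
  x = 9: [0↦6, 1↦10, 2↦10, 3↦7, 4↦2, 5↦7, 6↦1, 7↦7, 8↦4, 9↦4, 10↦8]  zeros at y ∈ ∅
  x = 10: [0↦9, 1↦7, 2↦8, 3↦2, 4↦1, 5↦6, 6↦7, 7↦5, 8↦1, 9↦7, 10↦2]  zeros at y ∈ ∅
Collecting zeros: affine points = {(0, 0), (1, 2), (1, 6), (1, 10), (2, 6), (3, 5), (3, 6), (3, 9), (4, 3), (6, 3)}.
Total count |C(F_11)_aff| = 10.


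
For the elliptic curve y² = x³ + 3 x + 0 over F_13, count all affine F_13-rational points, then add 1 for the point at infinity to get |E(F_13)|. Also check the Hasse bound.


Affine points = {(0, 0), (1, 2), (1, 11), (2, 1), (2, 12), (3, 6), (3, 7), (5, 6), (5, 7), (6, 0), (7, 0), (8, 4), (8, 9), (10, 4), (10, 9), (11, 5), (11, 8), (12, 3), (12, 10)}; affine count = 19; |E(F_13)| = 20.

Discriminant check: Δ ∝ 4a³ + 27b² = 4·3³ + 27·0² = 4·27 + 27·0 ≡ 4 (mod 13). Nonzero ⇒ E is nonsingular.
For each x ∈ F_13, compute rhs = x³ + 3·x + 0 mod 13, then count y ∈ F_13 with y² ≡ rhs.
  x = 0: rhs = 0, matching y values: 0 (1 points).
  x = 1: rhs = 4, matching y values: 2, 11 (2 points).
  x = 2: rhs = 1, matching y values: 1, 12 (2 points).
  x = 3: rhs = 10, matching y values: 6, 7 (2 points).
  x = 4: rhs = 11, matching y values: none (0 points).
  x = 5: rhs = 10, matching y values: 6, 7 (2 points).
  x = 6: rhs = 0, matching y values: 0 (1 points).
  x = 7: rhs = 0, matching y values: 0 (1 points).
  x = 8: rhs = 3, matching y values: 4, 9 (2 points).
  x = 9: rhs = 2, matching y values: none (0 points).
  x = 10: rhs = 3, matching y values: 4, 9 (2 points).
  x = 11: rhs = 12, matching y values: 5, 8 (2 points).
  x = 12: rhs = 9, matching y values: 3, 10 (2 points).
Total affine count: 19.
Full point count |E(F_13)| = 19 + 1 = 20.
Hasse bound: |20 − (13+1)| = |6| = 6 ≤ 2√13 ≈ 7.2111 ✓.


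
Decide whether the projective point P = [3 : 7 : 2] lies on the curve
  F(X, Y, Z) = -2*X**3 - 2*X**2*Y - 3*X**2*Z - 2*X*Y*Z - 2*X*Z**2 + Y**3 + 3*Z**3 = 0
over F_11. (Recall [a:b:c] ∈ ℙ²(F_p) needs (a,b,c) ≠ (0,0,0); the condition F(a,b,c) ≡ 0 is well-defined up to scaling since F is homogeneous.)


F(3,7,2) ≡ 3 (mod 11); P is NOT on the curve.

Evaluate F(3, 7, 2) term-by-term (mod 11).
  -2*X**3 ↦ -2·27·1·1 = -54
  -2*X**2*Y ↦ -2·9·7·1 = -126
  -3*X**2*Z ↦ -3·9·1·2 = -54
  -2*X*Y*Z ↦ -2·3·7·2 = -84
  -2*X*Z**2 ↦ -2·3·1·4 = -24
  Y**3 ↦ 1·1·343·1 = 343
  3*Z**3 ↦ 3·1·1·8 = 24
Sum: F(3, 7, 2) = (-54) + (-126) + (-54) + (-84) + (-24) + (343) + (24) = 25.
Reducing mod 11: 25 ≡ 3 (mod 11).
Since F(a, b, c) ≡ 3 ≠ 0 (mod 11), P does NOT lie on the curve.


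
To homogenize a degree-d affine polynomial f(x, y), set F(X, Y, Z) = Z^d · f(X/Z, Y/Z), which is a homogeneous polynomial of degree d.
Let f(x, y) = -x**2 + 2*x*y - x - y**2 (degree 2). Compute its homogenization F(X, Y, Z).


F(X, Y, Z) = -X**2 + 2*X*Y - X*Z - Y**2

deg(f) = 2.
Substitute x = X/Z, y = Y/Z into f, then multiply by Z^2.
  monomial -1·x^2·y^0 ↦ -1·X^2·Y^0·Z^0.
  monomial 2·x^1·y^1 ↦ 2·X^1·Y^1·Z^0.
  monomial -1·x^1·y^0 ↦ -1·X^1·Y^0·Z^1.
  monomial -1·x^0·y^2 ↦ -1·X^0·Y^2·Z^0.
Collecting: F(X, Y, Z) = -X**2 + 2*X*Y - X*Z - Y**2.


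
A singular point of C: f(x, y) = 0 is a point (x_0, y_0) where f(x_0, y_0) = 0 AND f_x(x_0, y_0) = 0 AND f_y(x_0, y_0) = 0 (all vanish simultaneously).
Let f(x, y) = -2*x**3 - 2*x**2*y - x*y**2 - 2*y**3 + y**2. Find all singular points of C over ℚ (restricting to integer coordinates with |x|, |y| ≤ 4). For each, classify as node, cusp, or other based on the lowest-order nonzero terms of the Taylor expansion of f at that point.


Singular points: {(0, 0)}; classification: cusp.

Compute partial derivatives:
  f_x = -6*x**2 - 4*x*y - y**2.
  f_y = -2*x**2 - 2*x*y - 6*y**2 + 2*y.
Scan x_0 ∈ {−4, ..., 4}. For each x_0, f_y(x_0, y) is a polynomial in y; find its integer roots y ∈ {−4, ..., 4}, then test f_x and f at those candidates.
  x = -4: f_y(-4, y) = -6*y**2 + 10*y - 32; no integer root y with |y| ≤ 4.
  x = -3: f_y(-3, y) = -6*y**2 + 8*y - 18; no integer root y with |y| ≤ 4.
  x = -2: f_y(-2, y) = -6*y**2 + 6*y - 8; no integer root y with |y| ≤ 4.
  x = -1: f_y(-1, y) = -6*y**2 + 4*y - 2; no integer root y with |y| ≤ 4.
  x = 0: f_y(0, y) = -6*y**2 + 2*y; vanishes at y ∈ {0}. (0, 0): f_x = 0, f = 0 — SINGULAR.
  x = 1: f_y(1, y) = -6*y**2 - 2; no integer root y with |y| ≤ 4.
  x = 2: f_y(2, y) = -6*y**2 - 2*y - 8; no integer root y with |y| ≤ 4.
  x = 3: f_y(3, y) = -6*y**2 - 4*y - 18; no integer root y with |y| ≤ 4.
  x = 4: f_y(4, y) = -6*y**2 - 6*y - 32; no integer root y with |y| ≤ 4.
Only singular point on the grid: (0, 0).
Classify: substitute x = 0 + u, y = 0 + v and expand: f = -2*u**3 - 2*u**2*v - u*v**2 - 2*v**3 + v**2.
No constant or linear terms (consistent with a singular point). Quadratic part: v**2. Cubic part: -2*u**3 - 2*u**2*v - u*v**2 - 2*v**3.
The quadratic part v**2 is a perfect square, so there is a single (double) tangent line v = 0, i.e. y = 0. Restricting the cubic part to that line (v = 0) leaves -2*u**3 ≠ 0, so f is not divisible by v and the branch is v² ≈ 2*u**3 to lowest order — this is a cusp.
Classification: cusp.


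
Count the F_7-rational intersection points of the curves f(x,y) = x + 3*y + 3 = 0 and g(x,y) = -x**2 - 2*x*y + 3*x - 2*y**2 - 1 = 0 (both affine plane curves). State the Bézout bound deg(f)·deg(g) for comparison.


Common zeros: ∅; count = 0; Bézout bound = 2.

deg(f) = 1, deg(g) = 2, so Bézout bound = 2.
Scan x ∈ F_7. For each x, list the y ∈ F_7 with f(x, y) ≡ 0 and those with g(x, y) ≡ 0 (mod 7); the common zeros in that column are the intersection.
  x = 0: f ≡ 0 at y ∈ {6}; g ≡ 0 at y ∈ ∅; common: ∅.
  x = 1: f ≡ 0 at y ∈ {1}; g ≡ 0 at y ∈ ∅; common: ∅.
  x = 2: f ≡ 0 at y ∈ {3}; g ≡ 0 at y ∈ ∅; common: ∅.
  x = 3: f ≡ 0 at y ∈ {5}; g ≡ 0 at y ∈ {2}; common: ∅.
  x = 4: f ≡ 0 at y ∈ {0}; g ≡ 0 at y ∈ ∅; common: ∅.
  x = 5: f ≡ 0 at y ∈ {2}; g ≡ 0 at y ∈ ∅; common: ∅.
  x = 6: f ≡ 0 at y ∈ {4}; g ≡ 0 at y ∈ ∅; common: ∅.
Collecting: common zeros = ∅, so the count is 0.
Comparison with the Bézout bound: 0 ≤ 2 = deg(f)·deg(g), as expected for curves with no common component (the affine F_7-count falls short of the bound because intersections may lie at infinity, over extension fields, or carry multiplicity).


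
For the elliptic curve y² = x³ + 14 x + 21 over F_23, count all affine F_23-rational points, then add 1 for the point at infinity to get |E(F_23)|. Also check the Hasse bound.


Affine points = {(1, 6), (1, 17), (4, 7), (4, 16), (5, 3), (5, 20), (7, 5), (7, 18), (8, 1), (8, 22), (9, 5), (9, 18), (12, 10), (12, 13), (13, 10), (13, 13), (15, 8), (15, 15), (19, 4), (19, 19), (21, 10), (21, 13), (22, 11), (22, 12)}; affine count = 24; |E(F_23)| = 25.

Discriminant check: Δ ∝ 4a³ + 27b² = 4·14³ + 27·21² = 4·2744 + 27·441 ≡ 21 (mod 23). Nonzero ⇒ E is nonsingular.
For each x ∈ F_23, compute rhs = x³ + 14·x + 21 mod 23, then count y ∈ F_23 with y² ≡ rhs.
  x = 0: rhs = 21, matching y values: none (0 points).
  x = 1: rhs = 13, matching y values: 6, 17 (2 points).
  x = 2: rhs = 11, matching y values: none (0 points).
  x = 3: rhs = 21, matching y values: none (0 points).
  x = 4: rhs = 3, matching y values: 7, 16 (2 points).
  x = 5: rhs = 9, matching y values: 3, 20 (2 points).
  x = 6: rhs = 22, matching y values: none (0 points).
  x = 7: rhs = 2, matching y values: 5, 18 (2 points).
  x = 8: rhs = 1, matching y values: 1, 22 (2 points).
  x = 9: rhs = 2, matching y values: 5, 18 (2 points).
  x = 10: rhs = 11, matching y values: none (0 points).
  x = 11: rhs = 11, matching y values: none (0 points).
  x = 12: rhs = 8, matching y values: 10, 13 (2 points).
  x = 13: rhs = 8, matching y values: 10, 13 (2 points).
  x = 14: rhs = 17, matching y values: none (0 points).
  x = 15: rhs = 18, matching y values: 8, 15 (2 points).
  x = 16: rhs = 17, matching y values: none (0 points).
  x = 17: rhs = 20, matching y values: none (0 points).
  x = 18: rhs = 10, matching y values: none (0 points).
  x = 19: rhs = 16, matching y values: 4, 19 (2 points).
  x = 20: rhs = 21, matching y values: none (0 points).
  x = 21: rhs = 8, matching y values: 10, 13 (2 points).
  x = 22: rhs = 6, matching y values: 11, 12 (2 points).
Total affine count: 24.
Full point count |E(F_23)| = 24 + 1 = 25.
Hasse bound: |25 − (23+1)| = |1| = 1 ≤ 2√23 ≈ 9.5917 ✓.


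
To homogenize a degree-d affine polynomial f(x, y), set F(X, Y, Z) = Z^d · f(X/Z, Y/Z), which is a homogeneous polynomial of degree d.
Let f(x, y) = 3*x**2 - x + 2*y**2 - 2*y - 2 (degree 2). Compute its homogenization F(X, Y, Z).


F(X, Y, Z) = 3*X**2 - X*Z + 2*Y**2 - 2*Y*Z - 2*Z**2

deg(f) = 2.
Substitute x = X/Z, y = Y/Z into f, then multiply by Z^2.
  monomial 3·x^2·y^0 ↦ 3·X^2·Y^0·Z^0.
  monomial -1·x^1·y^0 ↦ -1·X^1·Y^0·Z^1.
  monomial 2·x^0·y^2 ↦ 2·X^0·Y^2·Z^0.
  monomial -2·x^0·y^1 ↦ -2·X^0·Y^1·Z^1.
  monomial -2·x^0·y^0 ↦ -2·X^0·Y^0·Z^2.
Collecting: F(X, Y, Z) = 3*X**2 - X*Z + 2*Y**2 - 2*Y*Z - 2*Z**2.


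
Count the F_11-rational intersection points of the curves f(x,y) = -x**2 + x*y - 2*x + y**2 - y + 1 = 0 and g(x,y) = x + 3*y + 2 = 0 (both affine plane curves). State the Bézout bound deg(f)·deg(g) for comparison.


Common zeros: {(5, 5)}; count = 1; Bézout bound = 2.

deg(f) = 2, deg(g) = 1, so Bézout bound = 2.
Scan x ∈ F_11. For each x, list the y ∈ F_11 with f(x, y) ≡ 0 and those with g(x, y) ≡ 0 (mod 11); the common zeros in that column are the intersection.
  x = 0: f ≡ 0 at y ∈ ∅; g ≡ 0 at y ∈ {3}; common: ∅.
  x = 1: f ≡ 0 at y ∈ ∅; g ≡ 0 at y ∈ {10}; common: ∅.
  x = 2: f ≡ 0 at y ∈ ∅; g ≡ 0 at y ∈ {6}; common: ∅.
  x = 3: f ≡ 0 at y ∈ {1, 8}; g ≡ 0 at y ∈ {2}; common: ∅.
  x = 4: f ≡ 0 at y ∈ ∅; g ≡ 0 at y ∈ {9}; common: ∅.
  x = 5: f ≡ 0 at y ∈ {2, 5}; g ≡ 0 at y ∈ {5}; common: {5}.
  x = 6: f ≡ 0 at y ∈ {2, 4}; g ≡ 0 at y ∈ {1}; common: ∅.
  x = 7: f ≡ 0 at y ∈ {1, 4}; g ≡ 0 at y ∈ {8}; common: ∅.
  x = 8: f ≡ 0 at y ∈ ∅; g ≡ 0 at y ∈ {4}; common: ∅.
  x = 9: f ≡ 0 at y ∈ {5, 9}; g ≡ 0 at y ∈ {0}; common: ∅.
  x = 10: f ≡ 0 at y ∈ ∅; g ≡ 0 at y ∈ {7}; common: ∅.
Collecting: common zeros = {(5, 5)}, so the count is 1.
Comparison with the Bézout bound: 1 ≤ 2 = deg(f)·deg(g), as expected for curves with no common component (the affine F_11-count falls short of the bound because intersections may lie at infinity, over extension fields, or carry multiplicity).


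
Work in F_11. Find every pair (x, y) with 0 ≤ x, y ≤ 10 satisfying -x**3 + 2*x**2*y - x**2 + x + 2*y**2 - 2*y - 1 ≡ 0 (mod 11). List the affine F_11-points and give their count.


Affine F_11-points: {(0, 3), (0, 9), (1, 1), (1, 10), (2, 0), (2, 8), (3, 7), (4, 0), (4, 7), (6, 2), (6, 7), (8, 4), (8, 10), (10, 1), (10, 10)}; count = 15.

For each of the 121 pairs (x, y) ∈ F_11², evaluate f(x, y) mod 11. Record the zeros.
  x = 0: [0↦10, 1↦10, 2↦3, 3↦0, 4↦1, 5↦6, 6↦4, 7↦6, 8↦1, 9↦0, 10↦3]  zeros at y ∈ {3, 9}
  x = 1: [0↦9, 1↦0, 2↦6, 3↦5, 4↦8, 5↦4, 6↦4, 7↦8, 8↦5, 9↦6, 10↦0]  zeros at y ∈ {1, 10}
  x = 2: [0↦0, 1↦8, 2↦9, 3↦3, 4↦1, 5↦3, 6↦9, 7↦8, 8↦0, 9↦7, 10↦7]  zeros at y ∈ {0, 8}
  x = 3: [0↦10, 1↦6, 2↦6, 3↦10, 4↦7, 5↦8, 6↦2, 7↦0, 8↦2, 9↦8, 10↦7]  zeros at y ∈ {7}
  x = 4: [0↦0, 1↦10, 2↦2, 3↦9, 4↦9, 5↦2, 6↦10, 7↦0, 8↦5, 9↦3, 10↦5]  zeros at y ∈ {0, 7}
  x = 5: [0↦8, 1↦3, 2↦2, 3↦5, 4↦1, 5↦1, 6↦5, 7↦2, 8↦3, 9↦8, 10↦6]  zeros at y ∈ ∅
  x = 6: [0↦6, 1↦1, 2↦0, 3↦3, 4↦10, 5↦10, 6↦3, 7↦0, 8↦1, 9↦6, 10↦4]  zeros at y ∈ {2, 7}
  x = 7: [0↦10, 1↦9, 2↦1, 3↦8, 4↦8, 5↦1, 6↦9, 7↦10, 8↦4, 9↦2, 10↦4]  zeros at y ∈ ∅
  x = 8: [0↦3, 1↦10, 2↦10, 3↦3, 4↦0, 5↦1, 6↦6, 7↦4, 8↦6, 9↦1, 10↦0]  zeros at y ∈ {4, 10}
  x = 9: [0↦1, 1↦9, 2↦10, 3↦4, 4↦2, 5↦4, 6↦10, 7↦9, 8↦1, 9↦8, 10↦8]  zeros at y ∈ ∅
  x = 10: [0↦9, 1↦0, 2↦6, 3↦5, 4↦8, 5↦4, 6↦4, 7↦8, 8↦5, 9↦6, 10↦0]  zeros at y ∈ {1, 10}
Collecting zeros: affine points = {(0, 3), (0, 9), (1, 1), (1, 10), (2, 0), (2, 8), (3, 7), (4, 0), (4, 7), (6, 2), (6, 7), (8, 4), (8, 10), (10, 1), (10, 10)}.
Total count |C(F_11)_aff| = 15.


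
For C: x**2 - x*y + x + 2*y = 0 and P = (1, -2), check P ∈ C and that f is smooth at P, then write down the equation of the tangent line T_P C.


Tangent line at P: 5*x + y - 3 = 0.

Step 1: f(1, -2) = 0, so P lies on C.
Step 2: partial derivatives
  f_x(x, y) = 2*x - y + 1, f_y(x, y) = 2 - x.
  f_x(P) = 5, f_y(P) = 1 (gradient nonzero, so P is smooth).
Step 3: tangent line at P: 5·(x − 1) + 1·(y − -2) = 0.
Expanding: 5*x + y - 3 = 0.


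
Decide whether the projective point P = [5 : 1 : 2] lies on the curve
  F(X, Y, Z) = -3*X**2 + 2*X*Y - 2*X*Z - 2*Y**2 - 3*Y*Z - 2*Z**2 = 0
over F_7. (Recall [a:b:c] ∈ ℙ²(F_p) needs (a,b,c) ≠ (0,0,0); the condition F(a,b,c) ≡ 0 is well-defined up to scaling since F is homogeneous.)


F(5,1,2) ≡ 4 (mod 7); P is NOT on the curve.

Evaluate F(5, 1, 2) term-by-term (mod 7).
  -3*X**2 ↦ -3·25·1·1 = -75
  2*X*Y ↦ 2·5·1·1 = 10
  -2*X*Z ↦ -2·5·1·2 = -20
  -2*Y**2 ↦ -2·1·1·1 = -2
  -3*Y*Z ↦ -3·1·1·2 = -6
  -2*Z**2 ↦ -2·1·1·4 = -8
Sum: F(5, 1, 2) = (-75) + (10) + (-20) + (-2) + (-6) + (-8) = -101.
Reducing mod 7: -101 ≡ 4 (mod 7).
Since F(a, b, c) ≡ 4 ≠ 0 (mod 7), P does NOT lie on the curve.


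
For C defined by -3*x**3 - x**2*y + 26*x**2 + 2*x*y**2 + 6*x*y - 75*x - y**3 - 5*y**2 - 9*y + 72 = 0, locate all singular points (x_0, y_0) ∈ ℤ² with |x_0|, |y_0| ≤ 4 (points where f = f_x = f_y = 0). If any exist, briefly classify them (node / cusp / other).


Singular points: {(3, 0)}; classification: node.

Compute partial derivatives:
  f_x = -9*x**2 - 2*x*y + 52*x + 2*y**2 + 6*y - 75.
  f_y = -x**2 + 4*x*y + 6*x - 3*y**2 - 10*y - 9.
Scan x_0 ∈ {−4, ..., 4}. For each x_0, f_y(x_0, y) is a polynomial in y; find its integer roots y ∈ {−4, ..., 4}, then test f_x and f at those candidates.
  x = -4: f_y(-4, y) = -3*y**2 - 26*y - 49; no integer root y with |y| ≤ 4.
  x = -3: f_y(-3, y) = -3*y**2 - 22*y - 36; no integer root y with |y| ≤ 4.
  x = -2: f_y(-2, y) = -3*y**2 - 18*y - 25; no integer root y with |y| ≤ 4.
  x = -1: f_y(-1, y) = -3*y**2 - 14*y - 16; vanishes at y ∈ {-2}. (-1, -2): f_x = -144 ≠ 0.
  x = 0: f_y(0, y) = -3*y**2 - 10*y - 9; no integer root y with |y| ≤ 4.
  x = 1: f_y(1, y) = -3*y**2 - 6*y - 4; no integer root y with |y| ≤ 4.
  x = 2: f_y(2, y) = -3*y**2 - 2*y - 1; no integer root y with |y| ≤ 4.
  x = 3: f_y(3, y) = -3*y**2 + 2*y; vanishes at y ∈ {0}. (3, 0): f_x = 0, f = 0 — SINGULAR.
  x = 4: f_y(4, y) = -3*y**2 + 6*y - 1; no integer root y with |y| ≤ 4.
Only singular point on the grid: (3, 0).
Classify: substitute x = 3 + u, y = 0 + v and expand: f = -3*u**3 - u**2*v - u**2 + 2*u*v**2 - v**3 + v**2.
No constant or linear terms (consistent with a singular point). Quadratic part: -u**2 + v**2. Cubic part: -3*u**3 - u**2*v + 2*u*v**2 - v**3.
The quadratic part v**2 - u**2 = (v − u)(v + u) splits into two distinct linear factors, so there are two distinct tangent lines y − 0 = ±(x − 3) — this is a node (ordinary double point).
Classification: node.


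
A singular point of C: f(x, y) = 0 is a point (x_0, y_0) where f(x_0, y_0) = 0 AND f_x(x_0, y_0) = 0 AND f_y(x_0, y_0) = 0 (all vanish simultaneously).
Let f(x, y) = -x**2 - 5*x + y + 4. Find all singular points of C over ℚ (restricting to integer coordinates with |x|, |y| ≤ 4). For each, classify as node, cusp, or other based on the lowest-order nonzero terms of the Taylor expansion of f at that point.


No singular points in the scanned grid; C is smooth there.

Compute partial derivatives:
  f_x = -2*x - 5.
  f_y = 1.
f_y = 1 is a nonzero constant, so f_y never vanishes: no point (x, y) can satisfy f = f_x = f_y = 0. In particular no (x, y) ∈ {−4, ..., 4}² is singular; the curve is smooth.


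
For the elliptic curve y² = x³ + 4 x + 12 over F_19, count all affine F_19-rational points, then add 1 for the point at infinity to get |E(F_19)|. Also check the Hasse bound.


Affine points = {(1, 6), (1, 13), (2, 3), (2, 16), (4, 4), (4, 15), (5, 9), (5, 10), (6, 9), (6, 10), (8, 9), (8, 10), (9, 6), (9, 13), (10, 8), (10, 11), (11, 0), (13, 0), (14, 0), (16, 7), (16, 12), (18, 8), (18, 11)}; affine count = 23; |E(F_19)| = 24.

Discriminant check: Δ ∝ 4a³ + 27b² = 4·4³ + 27·12² = 4·64 + 27·144 ≡ 2 (mod 19). Nonzero ⇒ E is nonsingular.
For each x ∈ F_19, compute rhs = x³ + 4·x + 12 mod 19, then count y ∈ F_19 with y² ≡ rhs.
  x = 0: rhs = 12, matching y values: none (0 points).
  x = 1: rhs = 17, matching y values: 6, 13 (2 points).
  x = 2: rhs = 9, matching y values: 3, 16 (2 points).
  x = 3: rhs = 13, matching y values: none (0 points).
  x = 4: rhs = 16, matching y values: 4, 15 (2 points).
  x = 5: rhs = 5, matching y values: 9, 10 (2 points).
  x = 6: rhs = 5, matching y values: 9, 10 (2 points).
  x = 7: rhs = 3, matching y values: none (0 points).
  x = 8: rhs = 5, matching y values: 9, 10 (2 points).
  x = 9: rhs = 17, matching y values: 6, 13 (2 points).
  x = 10: rhs = 7, matching y values: 8, 11 (2 points).
  x = 11: rhs = 0, matching y values: 0 (1 points).
  x = 12: rhs = 2, matching y values: none (0 points).
  x = 13: rhs = 0, matching y values: 0 (1 points).
  x = 14: rhs = 0, matching y values: 0 (1 points).
  x = 15: rhs = 8, matching y values: none (0 points).
  x = 16: rhs = 11, matching y values: 7, 12 (2 points).
  x = 17: rhs = 15, matching y values: none (0 points).
  x = 18: rhs = 7, matching y values: 8, 11 (2 points).
Total affine count: 23.
Full point count |E(F_19)| = 23 + 1 = 24.
Hasse bound: |24 − (19+1)| = |4| = 4 ≤ 2√19 ≈ 8.7178 ✓.


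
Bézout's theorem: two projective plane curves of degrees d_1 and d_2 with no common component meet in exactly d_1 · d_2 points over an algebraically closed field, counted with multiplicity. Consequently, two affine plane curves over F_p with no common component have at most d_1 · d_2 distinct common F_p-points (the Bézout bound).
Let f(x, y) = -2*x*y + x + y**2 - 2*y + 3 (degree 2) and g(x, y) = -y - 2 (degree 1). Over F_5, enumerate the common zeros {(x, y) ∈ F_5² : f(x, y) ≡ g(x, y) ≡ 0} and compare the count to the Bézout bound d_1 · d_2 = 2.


Common zeros: ∅; count = 0; Bézout bound = 2.

deg(f) = 2, deg(g) = 1, so Bézout bound = 2.
Scan x ∈ F_5. For each x, list the y ∈ F_5 with f(x, y) ≡ 0 and those with g(x, y) ≡ 0 (mod 5); the common zeros in that column are the intersection.
  x = 0: f ≡ 0 at y ∈ ∅; g ≡ 0 at y ∈ {3}; common: ∅.
  x = 1: f ≡ 0 at y ∈ {2}; g ≡ 0 at y ∈ {3}; common: ∅.
  x = 2: f ≡ 0 at y ∈ {0, 1}; g ≡ 0 at y ∈ {3}; common: ∅.
  x = 3: f ≡ 0 at y ∈ {4}; g ≡ 0 at y ∈ {3}; common: ∅.
  x = 4: f ≡ 0 at y ∈ ∅; g ≡ 0 at y ∈ {3}; common: ∅.
Collecting: common zeros = ∅, so the count is 0.
Comparison with the Bézout bound: 0 ≤ 2 = deg(f)·deg(g), as expected for curves with no common component (the affine F_5-count falls short of the bound because intersections may lie at infinity, over extension fields, or carry multiplicity).


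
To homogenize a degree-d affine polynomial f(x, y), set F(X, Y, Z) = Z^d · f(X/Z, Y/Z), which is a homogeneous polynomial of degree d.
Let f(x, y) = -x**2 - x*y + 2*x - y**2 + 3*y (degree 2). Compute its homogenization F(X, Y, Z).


F(X, Y, Z) = -X**2 - X*Y + 2*X*Z - Y**2 + 3*Y*Z

deg(f) = 2.
Substitute x = X/Z, y = Y/Z into f, then multiply by Z^2.
  monomial -1·x^2·y^0 ↦ -1·X^2·Y^0·Z^0.
  monomial -1·x^1·y^1 ↦ -1·X^1·Y^1·Z^0.
  monomial 2·x^1·y^0 ↦ 2·X^1·Y^0·Z^1.
  monomial -1·x^0·y^2 ↦ -1·X^0·Y^2·Z^0.
  monomial 3·x^0·y^1 ↦ 3·X^0·Y^1·Z^1.
Collecting: F(X, Y, Z) = -X**2 - X*Y + 2*X*Z - Y**2 + 3*Y*Z.


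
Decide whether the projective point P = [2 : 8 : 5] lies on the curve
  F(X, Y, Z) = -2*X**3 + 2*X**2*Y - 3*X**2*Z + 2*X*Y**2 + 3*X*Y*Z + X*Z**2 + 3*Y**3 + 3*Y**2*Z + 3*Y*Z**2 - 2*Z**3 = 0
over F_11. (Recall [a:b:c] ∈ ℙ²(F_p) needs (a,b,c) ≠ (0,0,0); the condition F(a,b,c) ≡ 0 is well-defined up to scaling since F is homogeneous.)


F(2,8,5) ≡ 3 (mod 11); P is NOT on the curve.

Evaluate F(2, 8, 5) term-by-term (mod 11).
  -2*X**3 ↦ -2·8·1·1 = -16
  2*X**2*Y ↦ 2·4·8·1 = 64
  -3*X**2*Z ↦ -3·4·1·5 = -60
  2*X*Y**2 ↦ 2·2·64·1 = 256
  3*X*Y*Z ↦ 3·2·8·5 = 240
  X*Z**2 ↦ 1·2·1·25 = 50
  3*Y**3 ↦ 3·1·512·1 = 1536
  3*Y**2*Z ↦ 3·1·64·5 = 960
  3*Y*Z**2 ↦ 3·1·8·25 = 600
  -2*Z**3 ↦ -2·1·1·125 = -250
Sum: F(2, 8, 5) = (-16) + (64) + (-60) + (256) + (240) + (50) + (1536) + (960) + (600) + (-250) = 3380.
Reducing mod 11: 3380 ≡ 3 (mod 11).
Since F(a, b, c) ≡ 3 ≠ 0 (mod 11), P does NOT lie on the curve.


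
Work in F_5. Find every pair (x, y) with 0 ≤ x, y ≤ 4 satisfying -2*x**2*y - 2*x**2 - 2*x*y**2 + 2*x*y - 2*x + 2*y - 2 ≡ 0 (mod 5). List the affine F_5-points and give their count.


Affine F_5-points: {(0, 1), (1, 2), (1, 4), (2, 1), (3, 2), (3, 3), (4, 3)}; count = 7.

For each of the 25 pairs (x, y) ∈ F_5², evaluate f(x, y) mod 5. Record the zeros.
  x = 0: [0↦3, 1↦0, 2↦2, 3↦4, 4↦1]  zeros at y ∈ {1}
  x = 1: [0↦4, 1↦4, 2↦0, 3↦2, 4↦0]  zeros at y ∈ {2, 4}
  x = 2: [0↦1, 1↦0, 2↦1, 3↦4, 4↦4]  zeros at y ∈ {1}
  x = 3: [0↦4, 1↦3, 2↦0, 3↦0, 4↦3]  zeros at y ∈ {2, 3}
  x = 4: [0↦3, 1↦3, 2↦2, 3↦0, 4↦2]  zeros at y ∈ {3}
Collecting zeros: affine points = {(0, 1), (1, 2), (1, 4), (2, 1), (3, 2), (3, 3), (4, 3)}.
Total count |C(F_5)_aff| = 7.


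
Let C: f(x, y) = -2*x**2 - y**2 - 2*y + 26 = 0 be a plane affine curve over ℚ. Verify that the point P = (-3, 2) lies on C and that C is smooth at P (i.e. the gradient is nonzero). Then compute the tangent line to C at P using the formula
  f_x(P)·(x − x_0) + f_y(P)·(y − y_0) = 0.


Tangent line at P: 12*x - 6*y + 48 = 0.

Step 1: f(-3, 2) = 0, so P lies on C.
Step 2: partial derivatives
  f_x(x, y) = -4*x, f_y(x, y) = -2*y - 2.
  f_x(P) = 12, f_y(P) = -6 (gradient nonzero, so P is smooth).
Step 3: tangent line at P: 12·(x − -3) + -6·(y − 2) = 0.
Expanding: 12*x - 6*y + 48 = 0.


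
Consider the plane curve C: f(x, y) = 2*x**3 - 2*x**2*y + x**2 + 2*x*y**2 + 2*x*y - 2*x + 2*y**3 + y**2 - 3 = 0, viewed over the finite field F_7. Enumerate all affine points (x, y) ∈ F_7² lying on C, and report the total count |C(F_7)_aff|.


Affine F_7-points: {(0, 1), (4, 0), (4, 3), (5, 4), (6, 5)}; count = 5.

For each of the 49 pairs (x, y) ∈ F_7², evaluate f(x, y) mod 7. Record the zeros.
  x = 0: [0↦4, 1↦0, 2↦3, 3↦4, 4↦1, 5↦6, 6↦3]  zeros at y ∈ {1}
  x = 1: [0↦5, 1↦3, 2↦5, 3↦2, 4↦6, 5↦1, 6↦6]  zeros at y ∈ ∅
  x = 2: [0↦6, 1↦2, 2↦6, 3↦2, 4↦2, 5↦4, 6↦6]  zeros at y ∈ ∅
  x = 3: [0↦5, 1↦2, 2↦4, 3↦2, 4↦1, 5↦6, 6↦1]  zeros at y ∈ ∅
  x = 4: [0↦0, 1↦1, 2↦4, 3↦0, 4↦1, 5↦5, 6↦3]  zeros at y ∈ {0, 3}
  x = 5: [0↦3, 1↦4, 2↦4, 3↦1, 4↦0, 5↦6, 6↦3]  zeros at y ∈ {4}
  x = 6: [0↦5, 1↦2, 2↦2, 3↦3, 4↦3, 5↦0, 6↦6]  zeros at y ∈ {5}
Collecting zeros: affine points = {(0, 1), (4, 0), (4, 3), (5, 4), (6, 5)}.
Total count |C(F_7)_aff| = 5.


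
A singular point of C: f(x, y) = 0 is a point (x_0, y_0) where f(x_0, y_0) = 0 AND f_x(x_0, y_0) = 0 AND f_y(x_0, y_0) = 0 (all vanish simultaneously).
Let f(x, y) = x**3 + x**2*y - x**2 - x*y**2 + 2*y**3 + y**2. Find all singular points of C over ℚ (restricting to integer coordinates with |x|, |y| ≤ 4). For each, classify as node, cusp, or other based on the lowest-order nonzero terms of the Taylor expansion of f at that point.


Singular points: {(0, 0)}; classification: node.

Compute partial derivatives:
  f_x = 3*x**2 + 2*x*y - 2*x - y**2.
  f_y = x**2 - 2*x*y + 6*y**2 + 2*y.
Scan x_0 ∈ {−4, ..., 4}. For each x_0, f_y(x_0, y) is a polynomial in y; find its integer roots y ∈ {−4, ..., 4}, then test f_x and f at those candidates.
  x = -4: f_y(-4, y) = 6*y**2 + 10*y + 16; no integer root y with |y| ≤ 4.
  x = -3: f_y(-3, y) = 6*y**2 + 8*y + 9; no integer root y with |y| ≤ 4.
  x = -2: f_y(-2, y) = 6*y**2 + 6*y + 4; no integer root y with |y| ≤ 4.
  x = -1: f_y(-1, y) = 6*y**2 + 4*y + 1; no integer root y with |y| ≤ 4.
  x = 0: f_y(0, y) = 6*y**2 + 2*y; vanishes at y ∈ {0}. (0, 0): f_x = 0, f = 0 — SINGULAR.
  x = 1: f_y(1, y) = 6*y**2 + 1; no integer root y with |y| ≤ 4.
  x = 2: f_y(2, y) = 6*y**2 - 2*y + 4; no integer root y with |y| ≤ 4.
  x = 3: f_y(3, y) = 6*y**2 - 4*y + 9; no integer root y with |y| ≤ 4.
  x = 4: f_y(4, y) = 6*y**2 - 6*y + 16; no integer root y with |y| ≤ 4.
Only singular point on the grid: (0, 0).
Classify: substitute x = 0 + u, y = 0 + v and expand: f = u**3 + u**2*v - u**2 - u*v**2 + 2*v**3 + v**2.
No constant or linear terms (consistent with a singular point). Quadratic part: -u**2 + v**2. Cubic part: u**3 + u**2*v - u*v**2 + 2*v**3.
The quadratic part v**2 - u**2 = (v − u)(v + u) splits into two distinct linear factors, so there are two distinct tangent lines y − 0 = ±(x − 0) — this is a node (ordinary double point).
Classification: node.


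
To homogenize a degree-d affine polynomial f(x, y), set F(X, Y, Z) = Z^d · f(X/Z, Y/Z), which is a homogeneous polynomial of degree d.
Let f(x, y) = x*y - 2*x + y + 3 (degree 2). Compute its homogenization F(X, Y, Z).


F(X, Y, Z) = X*Y - 2*X*Z + Y*Z + 3*Z**2

deg(f) = 2.
Substitute x = X/Z, y = Y/Z into f, then multiply by Z^2.
  monomial 1·x^1·y^1 ↦ 1·X^1·Y^1·Z^0.
  monomial -2·x^1·y^0 ↦ -2·X^1·Y^0·Z^1.
  monomial 1·x^0·y^1 ↦ 1·X^0·Y^1·Z^1.
  monomial 3·x^0·y^0 ↦ 3·X^0·Y^0·Z^2.
Collecting: F(X, Y, Z) = X*Y - 2*X*Z + Y*Z + 3*Z**2.


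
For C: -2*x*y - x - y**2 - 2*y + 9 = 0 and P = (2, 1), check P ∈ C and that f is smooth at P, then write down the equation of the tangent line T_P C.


Tangent line at P: -3*x - 8*y + 14 = 0.

Step 1: f(2, 1) = 0, so P lies on C.
Step 2: partial derivatives
  f_x(x, y) = -2*y - 1, f_y(x, y) = -2*x - 2*y - 2.
  f_x(P) = -3, f_y(P) = -8 (gradient nonzero, so P is smooth).
Step 3: tangent line at P: -3·(x − 2) + -8·(y − 1) = 0.
Expanding: -3*x - 8*y + 14 = 0.


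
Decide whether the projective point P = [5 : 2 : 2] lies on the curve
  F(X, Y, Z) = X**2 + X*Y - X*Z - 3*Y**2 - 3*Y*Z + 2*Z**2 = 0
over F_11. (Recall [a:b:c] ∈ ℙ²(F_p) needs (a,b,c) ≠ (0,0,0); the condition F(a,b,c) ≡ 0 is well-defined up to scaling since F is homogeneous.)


F(5,2,2) ≡ 9 (mod 11); P is NOT on the curve.

Evaluate F(5, 2, 2) term-by-term (mod 11).
  X**2 ↦ 1·25·1·1 = 25
  X*Y ↦ 1·5·2·1 = 10
  -X*Z ↦ -1·5·1·2 = -10
  -3*Y**2 ↦ -3·1·4·1 = -12
  -3*Y*Z ↦ -3·1·2·2 = -12
  2*Z**2 ↦ 2·1·1·4 = 8
Sum: F(5, 2, 2) = (25) + (10) + (-10) + (-12) + (-12) + (8) = 9.
Reducing mod 11: 9 ≡ 9 (mod 11).
Since F(a, b, c) ≡ 9 ≠ 0 (mod 11), P does NOT lie on the curve.


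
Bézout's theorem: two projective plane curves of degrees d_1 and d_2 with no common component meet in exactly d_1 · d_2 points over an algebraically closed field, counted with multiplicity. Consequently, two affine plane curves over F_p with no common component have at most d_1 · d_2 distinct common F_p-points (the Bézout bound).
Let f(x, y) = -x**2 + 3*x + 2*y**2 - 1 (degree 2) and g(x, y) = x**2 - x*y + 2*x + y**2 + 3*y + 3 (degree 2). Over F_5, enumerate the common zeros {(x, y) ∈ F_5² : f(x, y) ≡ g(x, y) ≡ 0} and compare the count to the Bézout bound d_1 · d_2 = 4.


Common zeros: ∅; count = 0; Bézout bound = 4.

deg(f) = 2, deg(g) = 2, so Bézout bound = 4.
Scan x ∈ F_5. For each x, list the y ∈ F_5 with f(x, y) ≡ 0 and those with g(x, y) ≡ 0 (mod 5); the common zeros in that column are the intersection.
  x = 0: f ≡ 0 at y ∈ ∅; g ≡ 0 at y ∈ ∅; common: ∅.
  x = 1: f ≡ 0 at y ∈ ∅; g ≡ 0 at y ∈ {4}; common: ∅.
  x = 2: f ≡ 0 at y ∈ ∅; g ≡ 0 at y ∈ ∅; common: ∅.
  x = 3: f ≡ 0 at y ∈ ∅; g ≡ 0 at y ∈ ∅; common: ∅.
  x = 4: f ≡ 0 at y ∈ {0}; g ≡ 0 at y ∈ ∅; common: ∅.
Collecting: common zeros = ∅, so the count is 0.
Comparison with the Bézout bound: 0 ≤ 4 = deg(f)·deg(g), as expected for curves with no common component (the affine F_5-count falls short of the bound because intersections may lie at infinity, over extension fields, or carry multiplicity).


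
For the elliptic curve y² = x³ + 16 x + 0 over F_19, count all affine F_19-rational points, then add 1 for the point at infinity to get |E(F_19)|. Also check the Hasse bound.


Affine points = {(0, 0), (1, 6), (1, 13), (10, 1), (10, 18), (11, 5), (11, 14), (12, 1), (12, 18), (13, 7), (13, 12), (14, 2), (14, 17), (15, 9), (15, 10), (16, 1), (16, 18), (17, 6), (17, 13)}; affine count = 19; |E(F_19)| = 20.

Discriminant check: Δ ∝ 4a³ + 27b² = 4·16³ + 27·0² = 4·4096 + 27·0 ≡ 6 (mod 19). Nonzero ⇒ E is nonsingular.
For each x ∈ F_19, compute rhs = x³ + 16·x + 0 mod 19, then count y ∈ F_19 with y² ≡ rhs.
  x = 0: rhs = 0, matching y values: 0 (1 points).
  x = 1: rhs = 17, matching y values: 6, 13 (2 points).
  x = 2: rhs = 2, matching y values: none (0 points).
  x = 3: rhs = 18, matching y values: none (0 points).
  x = 4: rhs = 14, matching y values: none (0 points).
  x = 5: rhs = 15, matching y values: none (0 points).
  x = 6: rhs = 8, matching y values: none (0 points).
  x = 7: rhs = 18, matching y values: none (0 points).
  x = 8: rhs = 13, matching y values: none (0 points).
  x = 9: rhs = 18, matching y values: none (0 points).
  x = 10: rhs = 1, matching y values: 1, 18 (2 points).
  x = 11: rhs = 6, matching y values: 5, 14 (2 points).
  x = 12: rhs = 1, matching y values: 1, 18 (2 points).
  x = 13: rhs = 11, matching y values: 7, 12 (2 points).
  x = 14: rhs = 4, matching y values: 2, 17 (2 points).
  x = 15: rhs = 5, matching y values: 9, 10 (2 points).
  x = 16: rhs = 1, matching y values: 1, 18 (2 points).
  x = 17: rhs = 17, matching y values: 6, 13 (2 points).
  x = 18: rhs = 2, matching y values: none (0 points).
Total affine count: 19.
Full point count |E(F_19)| = 19 + 1 = 20.
Hasse bound: |20 − (19+1)| = |0| = 0 ≤ 2√19 ≈ 8.7178 ✓.
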